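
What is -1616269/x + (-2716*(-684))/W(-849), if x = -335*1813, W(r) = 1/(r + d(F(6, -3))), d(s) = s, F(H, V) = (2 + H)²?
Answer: -885723432472931/607355 ≈ -1.4583e+9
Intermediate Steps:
W(r) = 1/(64 + r) (W(r) = 1/(r + (2 + 6)²) = 1/(r + 8²) = 1/(r + 64) = 1/(64 + r))
x = -607355
-1616269/x + (-2716*(-684))/W(-849) = -1616269/(-607355) + (-2716*(-684))/(1/(64 - 849)) = -1616269*(-1/607355) + 1857744/(1/(-785)) = 1616269/607355 + 1857744/(-1/785) = 1616269/607355 + 1857744*(-785) = 1616269/607355 - 1458329040 = -885723432472931/607355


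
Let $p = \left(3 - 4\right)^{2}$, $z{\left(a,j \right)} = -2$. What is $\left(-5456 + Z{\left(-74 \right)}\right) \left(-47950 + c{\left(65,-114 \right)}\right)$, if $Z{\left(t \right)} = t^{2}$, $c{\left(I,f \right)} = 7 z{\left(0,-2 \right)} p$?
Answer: $-959280$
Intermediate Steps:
$p = 1$ ($p = \left(-1\right)^{2} = 1$)
$c{\left(I,f \right)} = -14$ ($c{\left(I,f \right)} = 7 \left(-2\right) 1 = \left(-14\right) 1 = -14$)
$\left(-5456 + Z{\left(-74 \right)}\right) \left(-47950 + c{\left(65,-114 \right)}\right) = \left(-5456 + \left(-74\right)^{2}\right) \left(-47950 - 14\right) = \left(-5456 + 5476\right) \left(-47964\right) = 20 \left(-47964\right) = -959280$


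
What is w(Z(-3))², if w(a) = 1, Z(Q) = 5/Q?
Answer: 1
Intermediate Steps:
w(Z(-3))² = 1² = 1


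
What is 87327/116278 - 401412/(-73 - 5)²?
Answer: -3845340589/58952946 ≈ -65.227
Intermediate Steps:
87327/116278 - 401412/(-73 - 5)² = 87327*(1/116278) - 401412/((-78)²) = 87327/116278 - 401412/6084 = 87327/116278 - 401412*1/6084 = 87327/116278 - 33451/507 = -3845340589/58952946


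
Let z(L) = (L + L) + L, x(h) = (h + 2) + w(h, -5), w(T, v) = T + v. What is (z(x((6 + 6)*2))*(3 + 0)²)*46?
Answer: 55890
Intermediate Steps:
x(h) = -3 + 2*h (x(h) = (h + 2) + (h - 5) = (2 + h) + (-5 + h) = -3 + 2*h)
z(L) = 3*L (z(L) = 2*L + L = 3*L)
(z(x((6 + 6)*2))*(3 + 0)²)*46 = ((3*(-3 + 2*((6 + 6)*2)))*(3 + 0)²)*46 = ((3*(-3 + 2*(12*2)))*3²)*46 = ((3*(-3 + 2*24))*9)*46 = ((3*(-3 + 48))*9)*46 = ((3*45)*9)*46 = (135*9)*46 = 1215*46 = 55890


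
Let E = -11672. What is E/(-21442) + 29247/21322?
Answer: 437992279/228593162 ≈ 1.9160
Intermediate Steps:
E/(-21442) + 29247/21322 = -11672/(-21442) + 29247/21322 = -11672*(-1/21442) + 29247*(1/21322) = 5836/10721 + 29247/21322 = 437992279/228593162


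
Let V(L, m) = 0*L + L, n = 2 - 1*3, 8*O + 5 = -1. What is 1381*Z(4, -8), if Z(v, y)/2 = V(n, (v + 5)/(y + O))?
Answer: -2762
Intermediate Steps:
O = -3/4 (O = -5/8 + (1/8)*(-1) = -5/8 - 1/8 = -3/4 ≈ -0.75000)
n = -1 (n = 2 - 3 = -1)
V(L, m) = L (V(L, m) = 0 + L = L)
Z(v, y) = -2 (Z(v, y) = 2*(-1) = -2)
1381*Z(4, -8) = 1381*(-2) = -2762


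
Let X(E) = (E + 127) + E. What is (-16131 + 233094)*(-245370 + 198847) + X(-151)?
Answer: -10093769824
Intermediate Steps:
X(E) = 127 + 2*E (X(E) = (127 + E) + E = 127 + 2*E)
(-16131 + 233094)*(-245370 + 198847) + X(-151) = (-16131 + 233094)*(-245370 + 198847) + (127 + 2*(-151)) = 216963*(-46523) + (127 - 302) = -10093769649 - 175 = -10093769824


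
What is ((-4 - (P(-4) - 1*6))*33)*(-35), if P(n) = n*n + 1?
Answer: 17325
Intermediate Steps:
P(n) = 1 + n² (P(n) = n² + 1 = 1 + n²)
((-4 - (P(-4) - 1*6))*33)*(-35) = ((-4 - ((1 + (-4)²) - 1*6))*33)*(-35) = ((-4 - ((1 + 16) - 6))*33)*(-35) = ((-4 - (17 - 6))*33)*(-35) = ((-4 - 1*11)*33)*(-35) = ((-4 - 11)*33)*(-35) = -15*33*(-35) = -495*(-35) = 17325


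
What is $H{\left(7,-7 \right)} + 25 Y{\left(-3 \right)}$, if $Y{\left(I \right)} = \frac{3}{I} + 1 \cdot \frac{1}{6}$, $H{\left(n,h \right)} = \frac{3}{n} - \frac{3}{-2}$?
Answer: $- \frac{397}{21} \approx -18.905$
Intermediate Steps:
$H{\left(n,h \right)} = \frac{3}{2} + \frac{3}{n}$ ($H{\left(n,h \right)} = \frac{3}{n} - - \frac{3}{2} = \frac{3}{n} + \frac{3}{2} = \frac{3}{2} + \frac{3}{n}$)
$Y{\left(I \right)} = \frac{1}{6} + \frac{3}{I}$ ($Y{\left(I \right)} = \frac{3}{I} + 1 \cdot \frac{1}{6} = \frac{3}{I} + \frac{1}{6} = \frac{1}{6} + \frac{3}{I}$)
$H{\left(7,-7 \right)} + 25 Y{\left(-3 \right)} = \left(\frac{3}{2} + \frac{3}{7}\right) + 25 \frac{18 - 3}{6 \left(-3\right)} = \left(\frac{3}{2} + 3 \cdot \frac{1}{7}\right) + 25 \cdot \frac{1}{6} \left(- \frac{1}{3}\right) 15 = \left(\frac{3}{2} + \frac{3}{7}\right) + 25 \left(- \frac{5}{6}\right) = \frac{27}{14} - \frac{125}{6} = - \frac{397}{21}$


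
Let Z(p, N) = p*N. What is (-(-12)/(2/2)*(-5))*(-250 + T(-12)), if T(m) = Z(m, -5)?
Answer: 11400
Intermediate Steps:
Z(p, N) = N*p
T(m) = -5*m
(-(-12)/(2/2)*(-5))*(-250 + T(-12)) = (-(-12)/(2/2)*(-5))*(-250 - 5*(-12)) = (-(-12)/(2*(½))*(-5))*(-250 + 60) = (-(-12)/1*(-5))*(-190) = (-(-12)*(-5))*(-190) = (-4*(-3)*(-5))*(-190) = (12*(-5))*(-190) = -60*(-190) = 11400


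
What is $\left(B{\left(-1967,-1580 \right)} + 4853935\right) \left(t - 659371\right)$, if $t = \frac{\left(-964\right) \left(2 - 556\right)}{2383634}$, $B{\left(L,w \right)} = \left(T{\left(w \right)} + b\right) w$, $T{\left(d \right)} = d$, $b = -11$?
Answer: $- \frac{5789913675931549485}{1191817} \approx -4.8581 \cdot 10^{12}$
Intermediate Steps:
$B{\left(L,w \right)} = w \left(-11 + w\right)$ ($B{\left(L,w \right)} = \left(w - 11\right) w = \left(-11 + w\right) w = w \left(-11 + w\right)$)
$t = \frac{267028}{1191817}$ ($t = \left(-964\right) \left(-554\right) \frac{1}{2383634} = 534056 \cdot \frac{1}{2383634} = \frac{267028}{1191817} \approx 0.22405$)
$\left(B{\left(-1967,-1580 \right)} + 4853935\right) \left(t - 659371\right) = \left(- 1580 \left(-11 - 1580\right) + 4853935\right) \left(\frac{267028}{1191817} - 659371\right) = \left(\left(-1580\right) \left(-1591\right) + 4853935\right) \left(- \frac{785849300079}{1191817}\right) = \left(2513780 + 4853935\right) \left(- \frac{785849300079}{1191817}\right) = 7367715 \left(- \frac{785849300079}{1191817}\right) = - \frac{5789913675931549485}{1191817}$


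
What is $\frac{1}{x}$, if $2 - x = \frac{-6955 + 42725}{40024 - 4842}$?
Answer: $\frac{359}{353} \approx 1.017$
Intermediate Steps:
$x = \frac{353}{359}$ ($x = 2 - \frac{-6955 + 42725}{40024 - 4842} = 2 - \frac{35770}{35182} = 2 - 35770 \cdot \frac{1}{35182} = 2 - \frac{365}{359} = \frac{353}{359} \approx 0.98329$)
$\frac{1}{x} = \frac{1}{\frac{353}{359}} = \frac{359}{353}$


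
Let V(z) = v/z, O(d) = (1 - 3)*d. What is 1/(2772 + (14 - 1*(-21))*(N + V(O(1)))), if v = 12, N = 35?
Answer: 1/3787 ≈ 0.00026406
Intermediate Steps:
O(d) = -2*d
V(z) = 12/z
1/(2772 + (14 - 1*(-21))*(N + V(O(1)))) = 1/(2772 + (14 - 1*(-21))*(35 + 12/((-2*1)))) = 1/(2772 + (14 + 21)*(35 + 12/(-2))) = 1/(2772 + 35*(35 + 12*(-½))) = 1/(2772 + 35*(35 - 6)) = 1/(2772 + 35*29) = 1/(2772 + 1015) = 1/3787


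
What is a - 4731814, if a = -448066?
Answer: -5179880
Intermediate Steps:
a - 4731814 = -448066 - 4731814 = -5179880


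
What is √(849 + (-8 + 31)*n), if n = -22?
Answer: 7*√7 ≈ 18.520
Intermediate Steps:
√(849 + (-8 + 31)*n) = √(849 + (-8 + 31)*(-22)) = √(849 + 23*(-22)) = √(849 - 506) = √343 = 7*√7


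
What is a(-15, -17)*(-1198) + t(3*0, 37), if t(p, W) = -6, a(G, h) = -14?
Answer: 16766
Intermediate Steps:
a(-15, -17)*(-1198) + t(3*0, 37) = -14*(-1198) - 6 = 16772 - 6 = 16766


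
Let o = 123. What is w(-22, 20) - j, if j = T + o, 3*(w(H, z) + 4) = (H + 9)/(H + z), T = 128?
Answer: -1517/6 ≈ -252.83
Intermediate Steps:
w(H, z) = -4 + (9 + H)/(3*(H + z)) (w(H, z) = -4 + ((H + 9)/(H + z))/3 = -4 + ((9 + H)/(H + z))/3 = -4 + (9 + H)/(3*(H + z)))
j = 251 (j = 128 + 123 = 251)
w(-22, 20) - j = (3 - 4*20 - 11/3*(-22))/(-22 + 20) - 1*251 = (3 - 80 + 242/3)/(-2) - 251 = -½*11/3 - 251 = -11/6 - 251 = -1517/6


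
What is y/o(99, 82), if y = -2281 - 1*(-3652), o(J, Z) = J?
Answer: 457/33 ≈ 13.848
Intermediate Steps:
y = 1371 (y = -2281 + 3652 = 1371)
y/o(99, 82) = 1371/99 = 1371*(1/99) = 457/33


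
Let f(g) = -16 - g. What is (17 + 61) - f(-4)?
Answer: 90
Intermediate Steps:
(17 + 61) - f(-4) = (17 + 61) - (-16 - 1*(-4)) = 78 - (-16 + 4) = 78 - 1*(-12) = 78 + 12 = 90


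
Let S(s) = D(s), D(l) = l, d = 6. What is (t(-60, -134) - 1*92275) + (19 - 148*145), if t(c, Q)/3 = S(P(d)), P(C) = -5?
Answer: -113731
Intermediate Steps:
S(s) = s
t(c, Q) = -15 (t(c, Q) = 3*(-5) = -15)
(t(-60, -134) - 1*92275) + (19 - 148*145) = (-15 - 1*92275) + (19 - 148*145) = (-15 - 92275) + (19 - 21460) = -92290 - 21441 = -113731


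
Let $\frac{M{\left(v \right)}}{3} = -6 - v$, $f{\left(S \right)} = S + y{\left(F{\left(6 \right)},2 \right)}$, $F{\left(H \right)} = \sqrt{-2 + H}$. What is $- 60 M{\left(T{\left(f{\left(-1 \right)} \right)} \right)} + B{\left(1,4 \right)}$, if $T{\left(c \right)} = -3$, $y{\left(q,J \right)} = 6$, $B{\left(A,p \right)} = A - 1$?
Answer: $540$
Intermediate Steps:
$B{\left(A,p \right)} = -1 + A$
$f{\left(S \right)} = 6 + S$ ($f{\left(S \right)} = S + 6 = 6 + S$)
$M{\left(v \right)} = -18 - 3 v$ ($M{\left(v \right)} = 3 \left(-6 - v\right) = -18 - 3 v$)
$- 60 M{\left(T{\left(f{\left(-1 \right)} \right)} \right)} + B{\left(1,4 \right)} = - 60 \left(-18 - -9\right) + \left(-1 + 1\right) = - 60 \left(-18 + 9\right) + 0 = \left(-60\right) \left(-9\right) + 0 = 540 + 0 = 540$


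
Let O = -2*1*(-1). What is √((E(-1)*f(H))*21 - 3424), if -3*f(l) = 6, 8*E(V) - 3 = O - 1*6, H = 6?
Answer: 5*I*√547/2 ≈ 58.47*I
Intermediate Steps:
O = 2 (O = -2*(-1) = 2)
E(V) = -⅛ (E(V) = 3/8 + (2 - 1*6)/8 = 3/8 + (2 - 6)/8 = 3/8 + (⅛)*(-4) = 3/8 - ½ = -⅛)
f(l) = -2 (f(l) = -⅓*6 = -2)
√((E(-1)*f(H))*21 - 3424) = √(-⅛*(-2)*21 - 3424) = √((¼)*21 - 3424) = √(21/4 - 3424) = √(-13675/4) = 5*I*√547/2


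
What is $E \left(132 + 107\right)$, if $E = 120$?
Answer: $28680$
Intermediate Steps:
$E \left(132 + 107\right) = 120 \left(132 + 107\right) = 120 \cdot 239 = 28680$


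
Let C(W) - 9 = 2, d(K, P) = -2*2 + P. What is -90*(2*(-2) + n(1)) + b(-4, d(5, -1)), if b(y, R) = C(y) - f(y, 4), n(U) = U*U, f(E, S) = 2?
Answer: 279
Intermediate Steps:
d(K, P) = -4 + P
n(U) = U**2
C(W) = 11 (C(W) = 9 + 2 = 11)
b(y, R) = 9 (b(y, R) = 11 - 1*2 = 11 - 2 = 9)
-90*(2*(-2) + n(1)) + b(-4, d(5, -1)) = -90*(2*(-2) + 1**2) + 9 = -90*(-4 + 1) + 9 = -90*(-3) + 9 = 270 + 9 = 279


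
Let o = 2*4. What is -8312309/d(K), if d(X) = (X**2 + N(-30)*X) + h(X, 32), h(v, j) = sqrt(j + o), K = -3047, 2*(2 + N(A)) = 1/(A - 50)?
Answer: -1976935104951334880/2209538142119607729 + 425590220800*sqrt(10)/2209538142119607729 ≈ -0.89473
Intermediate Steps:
o = 8
N(A) = -2 + 1/(2*(-50 + A)) (N(A) = -2 + 1/(2*(A - 50)) = -2 + 1/(2*(-50 + A)))
h(v, j) = sqrt(8 + j) (h(v, j) = sqrt(j + 8) = sqrt(8 + j))
d(X) = X**2 + 2*sqrt(10) - 321*X/160 (d(X) = (X**2 + ((201 - 4*(-30))/(2*(-50 - 30)))*X) + sqrt(8 + 32) = (X**2 + ((1/2)*(201 + 120)/(-80))*X) + sqrt(40) = (X**2 + ((1/2)*(-1/80)*321)*X) + 2*sqrt(10) = (X**2 - 321*X/160) + 2*sqrt(10) = X**2 + 2*sqrt(10) - 321*X/160)
-8312309/d(K) = -8312309/((-3047)**2 + 2*sqrt(10) - 321/160*(-3047)) = -8312309/(9284209 + 2*sqrt(10) + 978087/160) = -8312309/(1486451527/160 + 2*sqrt(10))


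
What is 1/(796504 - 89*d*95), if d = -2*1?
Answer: 1/813414 ≈ 1.2294e-6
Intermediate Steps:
d = -2
1/(796504 - 89*d*95) = 1/(796504 - 89*(-2)*95) = 1/(796504 + 178*95) = 1/(796504 + 16910) = 1/813414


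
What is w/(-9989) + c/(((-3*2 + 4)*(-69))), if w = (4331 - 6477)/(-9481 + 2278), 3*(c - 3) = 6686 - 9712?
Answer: -72358784161/9929205846 ≈ -7.2875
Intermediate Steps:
c = -3017/3 (c = 3 + (6686 - 9712)/3 = 3 + (⅓)*(-3026) = 3 - 3026/3 = -3017/3 ≈ -1005.7)
w = 2146/7203 (w = -2146/(-7203) = -2146*(-1/7203) = 2146/7203 ≈ 0.29793)
w/(-9989) + c/(((-3*2 + 4)*(-69))) = (2146/7203)/(-9989) - 3017*(-1/(69*(-3*2 + 4)))/3 = (2146/7203)*(-1/9989) - 3017*(-1/(69*(-6 + 4)))/3 = -2146/71950767 - 3017/(3*((-2*(-69)))) = -2146/71950767 - 3017/3/138 = -2146/71950767 - 3017/3*1/138 = -2146/71950767 - 3017/414 = -72358784161/9929205846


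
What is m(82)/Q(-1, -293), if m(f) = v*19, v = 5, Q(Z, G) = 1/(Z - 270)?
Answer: -25745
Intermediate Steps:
Q(Z, G) = 1/(-270 + Z)
m(f) = 95 (m(f) = 5*19 = 95)
m(82)/Q(-1, -293) = 95/(1/(-270 - 1)) = 95/(1/(-271)) = 95/(-1/271) = 95*(-271) = -25745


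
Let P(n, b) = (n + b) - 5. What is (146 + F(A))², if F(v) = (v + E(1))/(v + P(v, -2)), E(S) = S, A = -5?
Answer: 6180196/289 ≈ 21385.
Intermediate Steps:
P(n, b) = -5 + b + n (P(n, b) = (b + n) - 5 = -5 + b + n)
F(v) = (1 + v)/(-7 + 2*v) (F(v) = (v + 1)/(v + (-5 - 2 + v)) = (1 + v)/(v + (-7 + v)) = (1 + v)/(-7 + 2*v))
(146 + F(A))² = (146 + (1 - 5)/(-7 + 2*(-5)))² = (146 - 4/(-7 - 10))² = (146 - 4/(-17))² = (146 - 1/17*(-4))² = (146 + 4/17)² = (2486/17)² = 6180196/289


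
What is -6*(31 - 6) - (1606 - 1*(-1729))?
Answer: -3485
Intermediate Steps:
-6*(31 - 6) - (1606 - 1*(-1729)) = -6*25 - (1606 + 1729) = -150 - 1*3335 = -150 - 3335 = -3485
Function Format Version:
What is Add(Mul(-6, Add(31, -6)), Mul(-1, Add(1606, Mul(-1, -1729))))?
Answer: -3485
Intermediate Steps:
Add(Mul(-6, Add(31, -6)), Mul(-1, Add(1606, Mul(-1, -1729)))) = Add(Mul(-6, 25), Mul(-1, Add(1606, 1729))) = Add(-150, Mul(-1, 3335)) = Add(-150, -3335) = -3485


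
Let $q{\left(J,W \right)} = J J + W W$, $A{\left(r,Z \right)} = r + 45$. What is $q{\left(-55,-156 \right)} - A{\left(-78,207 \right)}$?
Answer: $27394$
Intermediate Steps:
$A{\left(r,Z \right)} = 45 + r$
$q{\left(J,W \right)} = J^{2} + W^{2}$
$q{\left(-55,-156 \right)} - A{\left(-78,207 \right)} = \left(\left(-55\right)^{2} + \left(-156\right)^{2}\right) - \left(45 - 78\right) = \left(3025 + 24336\right) - -33 = 27361 + 33 = 27394$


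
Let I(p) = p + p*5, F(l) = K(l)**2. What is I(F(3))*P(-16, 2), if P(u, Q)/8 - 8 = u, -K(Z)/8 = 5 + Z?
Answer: -1572864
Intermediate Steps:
K(Z) = -40 - 8*Z (K(Z) = -8*(5 + Z) = -40 - 8*Z)
P(u, Q) = 64 + 8*u
F(l) = (-40 - 8*l)**2
I(p) = 6*p (I(p) = p + 5*p = 6*p)
I(F(3))*P(-16, 2) = (6*(64*(5 + 3)**2))*(64 + 8*(-16)) = (6*(64*8**2))*(64 - 128) = (6*(64*64))*(-64) = (6*4096)*(-64) = 24576*(-64) = -1572864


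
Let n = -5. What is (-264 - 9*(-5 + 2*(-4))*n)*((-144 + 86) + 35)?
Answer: 19527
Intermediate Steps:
(-264 - 9*(-5 + 2*(-4))*n)*((-144 + 86) + 35) = (-264 - 9*(-5 + 2*(-4))*(-5))*((-144 + 86) + 35) = (-264 - 9*(-5 - 8)*(-5))*(-58 + 35) = (-264 - (-117)*(-5))*(-23) = (-264 - 9*65)*(-23) = (-264 - 585)*(-23) = -849*(-23) = 19527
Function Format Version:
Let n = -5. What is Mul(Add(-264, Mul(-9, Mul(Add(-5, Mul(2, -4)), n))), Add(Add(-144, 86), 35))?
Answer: 19527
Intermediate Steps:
Mul(Add(-264, Mul(-9, Mul(Add(-5, Mul(2, -4)), n))), Add(Add(-144, 86), 35)) = Mul(Add(-264, Mul(-9, Mul(Add(-5, Mul(2, -4)), -5))), Add(Add(-144, 86), 35)) = Mul(Add(-264, Mul(-9, Mul(Add(-5, -8), -5))), Add(-58, 35)) = Mul(Add(-264, Mul(-9, Mul(-13, -5))), -23) = Mul(Add(-264, Mul(-9, 65)), -23) = Mul(Add(-264, -585), -23) = Mul(-849, -23) = 19527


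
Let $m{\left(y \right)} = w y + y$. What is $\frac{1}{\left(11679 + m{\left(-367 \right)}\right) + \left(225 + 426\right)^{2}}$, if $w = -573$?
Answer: $\frac{1}{645404} \approx 1.5494 \cdot 10^{-6}$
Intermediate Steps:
$m{\left(y \right)} = - 572 y$ ($m{\left(y \right)} = - 573 y + y = - 572 y$)
$\frac{1}{\left(11679 + m{\left(-367 \right)}\right) + \left(225 + 426\right)^{2}} = \frac{1}{\left(11679 - -209924\right) + \left(225 + 426\right)^{2}} = \frac{1}{\left(11679 + 209924\right) + 651^{2}} = \frac{1}{221603 + 423801} = \frac{1}{645404}$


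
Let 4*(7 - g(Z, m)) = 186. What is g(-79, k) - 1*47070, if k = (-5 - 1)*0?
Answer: -94219/2 ≈ -47110.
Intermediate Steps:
k = 0 (k = -6*0 = 0)
g(Z, m) = -79/2 (g(Z, m) = 7 - 1/4*186 = 7 - 93/2 = -79/2)
g(-79, k) - 1*47070 = -79/2 - 1*47070 = -79/2 - 47070 = -94219/2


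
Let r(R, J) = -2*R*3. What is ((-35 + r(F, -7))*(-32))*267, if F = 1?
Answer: 350304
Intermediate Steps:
r(R, J) = -6*R
((-35 + r(F, -7))*(-32))*267 = ((-35 - 6*1)*(-32))*267 = ((-35 - 6)*(-32))*267 = -41*(-32)*267 = 1312*267 = 350304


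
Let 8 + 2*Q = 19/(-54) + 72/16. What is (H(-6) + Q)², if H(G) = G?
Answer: 45796/729 ≈ 62.820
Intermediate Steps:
Q = -52/27 (Q = -4 + (19/(-54) + 72/16)/2 = -4 + (19*(-1/54) + 72*(1/16))/2 = -4 + (-19/54 + 9/2)/2 = -4 + (½)*(112/27) = -4 + 56/27 = -52/27 ≈ -1.9259)
(H(-6) + Q)² = (-6 - 52/27)² = (-214/27)² = 45796/729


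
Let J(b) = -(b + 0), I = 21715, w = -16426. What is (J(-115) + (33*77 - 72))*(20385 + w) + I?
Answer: 10251771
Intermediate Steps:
J(b) = -b
(J(-115) + (33*77 - 72))*(20385 + w) + I = (-1*(-115) + (33*77 - 72))*(20385 - 16426) + 21715 = (115 + (2541 - 72))*3959 + 21715 = (115 + 2469)*3959 + 21715 = 2584*3959 + 21715 = 10230056 + 21715 = 10251771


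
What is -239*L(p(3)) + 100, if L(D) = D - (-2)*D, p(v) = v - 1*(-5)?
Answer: -5636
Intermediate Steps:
p(v) = 5 + v (p(v) = v + 5 = 5 + v)
L(D) = 3*D (L(D) = D + 2*D = 3*D)
-239*L(p(3)) + 100 = -717*(5 + 3) + 100 = -717*8 + 100 = -239*24 + 100 = -5736 + 100 = -5636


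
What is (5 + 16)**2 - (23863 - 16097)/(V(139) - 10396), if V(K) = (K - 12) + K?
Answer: 2237548/5065 ≈ 441.77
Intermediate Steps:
V(K) = -12 + 2*K (V(K) = (-12 + K) + K = -12 + 2*K)
(5 + 16)**2 - (23863 - 16097)/(V(139) - 10396) = (5 + 16)**2 - (23863 - 16097)/((-12 + 2*139) - 10396) = 21**2 - 7766/((-12 + 278) - 10396) = 441 - 7766/(266 - 10396) = 441 - 7766/(-10130) = 441 - 7766*(-1)/10130 = 441 - 1*(-3883/5065) = 441 + 3883/5065 = 2237548/5065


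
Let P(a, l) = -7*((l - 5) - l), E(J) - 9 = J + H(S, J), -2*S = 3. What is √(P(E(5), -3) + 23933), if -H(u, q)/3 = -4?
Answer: 4*√1498 ≈ 154.82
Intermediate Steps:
S = -3/2 (S = -½*3 = -3/2 ≈ -1.5000)
H(u, q) = 12 (H(u, q) = -3*(-4) = 12)
E(J) = 21 + J (E(J) = 9 + (J + 12) = 9 + (12 + J) = 21 + J)
P(a, l) = 35 (P(a, l) = -7*((-5 + l) - l) = -7*(-5) = 35)
√(P(E(5), -3) + 23933) = √(35 + 23933) = √23968 = 4*√1498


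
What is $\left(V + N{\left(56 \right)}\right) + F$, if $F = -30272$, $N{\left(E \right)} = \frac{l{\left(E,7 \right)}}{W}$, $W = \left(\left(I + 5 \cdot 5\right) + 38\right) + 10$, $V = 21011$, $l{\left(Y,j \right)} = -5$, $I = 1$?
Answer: $- \frac{685319}{74} \approx -9261.1$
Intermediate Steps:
$W = 74$ ($W = \left(\left(1 + 5 \cdot 5\right) + 38\right) + 10 = \left(\left(1 + 25\right) + 38\right) + 10 = \left(26 + 38\right) + 10 = 64 + 10 = 74$)
$N{\left(E \right)} = - \frac{5}{74}$
$\left(V + N{\left(56 \right)}\right) + F = \left(21011 - \frac{5}{74}\right) - 30272 = \frac{1554809}{74} - 30272 = - \frac{685319}{74}$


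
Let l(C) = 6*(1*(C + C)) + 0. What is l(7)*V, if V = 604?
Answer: 50736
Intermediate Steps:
l(C) = 12*C (l(C) = 6*(1*(2*C)) + 0 = 6*(2*C) + 0 = 12*C + 0 = 12*C)
l(7)*V = (12*7)*604 = 84*604 = 50736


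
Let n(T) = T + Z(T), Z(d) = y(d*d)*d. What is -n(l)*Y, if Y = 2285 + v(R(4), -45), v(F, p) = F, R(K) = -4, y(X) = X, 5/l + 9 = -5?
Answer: 2520505/2744 ≈ 918.55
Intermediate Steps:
l = -5/14 (l = 5/(-9 - 5) = 5/(-14) = 5*(-1/14) = -5/14 ≈ -0.35714)
Z(d) = d**3 (Z(d) = (d*d)*d = d**2*d = d**3)
n(T) = T + T**3
Y = 2281 (Y = 2285 - 4 = 2281)
-n(l)*Y = -(-5/14 + (-5/14)**3)*2281 = -(-5/14 - 125/2744)*2281 = -(-1105)*2281/2744 = -1*(-2520505/2744) = 2520505/2744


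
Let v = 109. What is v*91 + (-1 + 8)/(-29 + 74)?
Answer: 446362/45 ≈ 9919.2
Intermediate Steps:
v*91 + (-1 + 8)/(-29 + 74) = 109*91 + (-1 + 8)/(-29 + 74) = 9919 + 7/45 = 446362/45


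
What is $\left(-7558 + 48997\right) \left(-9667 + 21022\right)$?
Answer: $470539845$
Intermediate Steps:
$\left(-7558 + 48997\right) \left(-9667 + 21022\right) = 41439 \cdot 11355 = 470539845$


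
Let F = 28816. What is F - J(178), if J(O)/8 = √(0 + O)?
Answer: 28816 - 8*√178 ≈ 28709.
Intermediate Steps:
J(O) = 8*√O (J(O) = 8*√(0 + O) = 8*√O)
F - J(178) = 28816 - 8*√178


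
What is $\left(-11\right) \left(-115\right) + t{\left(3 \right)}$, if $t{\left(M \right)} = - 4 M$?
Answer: $1253$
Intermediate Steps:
$\left(-11\right) \left(-115\right) + t{\left(3 \right)} = \left(-11\right) \left(-115\right) - 12 = 1265 - 12 = 1253$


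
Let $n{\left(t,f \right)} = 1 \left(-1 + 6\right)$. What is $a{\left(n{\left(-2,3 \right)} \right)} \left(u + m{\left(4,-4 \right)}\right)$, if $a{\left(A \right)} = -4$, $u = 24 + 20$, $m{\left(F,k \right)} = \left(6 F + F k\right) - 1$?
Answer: $-204$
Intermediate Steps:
$m{\left(F,k \right)} = -1 + 6 F + F k$
$n{\left(t,f \right)} = 5$ ($n{\left(t,f \right)} = 1 \cdot 5 = 5$)
$u = 44$
$a{\left(n{\left(-2,3 \right)} \right)} \left(u + m{\left(4,-4 \right)}\right) = - 4 \left(44 + \left(-1 + 6 \cdot 4 + 4 \left(-4\right)\right)\right) = - 4 \left(44 - -7\right) = - 4 \left(44 + 7\right) = \left(-4\right) 51 = -204$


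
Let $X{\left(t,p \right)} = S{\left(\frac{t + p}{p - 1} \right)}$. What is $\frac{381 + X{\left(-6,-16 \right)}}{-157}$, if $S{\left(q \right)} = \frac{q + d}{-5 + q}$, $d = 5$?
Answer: $- \frac{23896}{9891} \approx -2.4159$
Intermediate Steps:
$S{\left(q \right)} = \frac{5 + q}{-5 + q}$ ($S{\left(q \right)} = \frac{q + 5}{-5 + q} = \frac{5 + q}{-5 + q}$)
$X{\left(t,p \right)} = \frac{5 + \frac{p + t}{-1 + p}}{-5 + \frac{p + t}{-1 + p}}$ ($X{\left(t,p \right)} = \frac{5 + \frac{t + p}{p - 1}}{-5 + \frac{t + p}{p - 1}} = \frac{5 + \frac{p + t}{-1 + p}}{-5 + \frac{p + t}{-1 + p}}$)
$\frac{381 + X{\left(-6,-16 \right)}}{-157} = \frac{381 + \frac{5 - -6 - -96}{-5 - -6 + 4 \left(-16\right)}}{-157} = - \frac{381 + \frac{5 + 6 + 96}{-5 + 6 - 64}}{157} = - \frac{381 + \frac{1}{-63} \cdot 107}{157} = - \frac{381 - \frac{107}{63}}{157} = \left(- \frac{1}{157}\right) \frac{23896}{63} = - \frac{23896}{9891}$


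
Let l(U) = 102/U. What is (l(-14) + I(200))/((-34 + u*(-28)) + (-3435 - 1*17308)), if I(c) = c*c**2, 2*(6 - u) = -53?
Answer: -55999949/151809 ≈ -368.88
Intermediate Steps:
u = 65/2 (u = 6 - 1/2*(-53) = 6 + 53/2 = 65/2 ≈ 32.500)
I(c) = c**3
(l(-14) + I(200))/((-34 + u*(-28)) + (-3435 - 1*17308)) = (102/(-14) + 200**3)/((-34 + (65/2)*(-28)) + (-3435 - 1*17308)) = (102*(-1/14) + 8000000)/((-34 - 910) + (-3435 - 17308)) = (-51/7 + 8000000)/(-944 - 20743) = (55999949/7)/(-21687) = (55999949/7)*(-1/21687) = -55999949/151809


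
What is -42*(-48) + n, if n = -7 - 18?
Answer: 1991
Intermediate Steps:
n = -25
-42*(-48) + n = -42*(-48) - 25 = 2016 - 25 = 1991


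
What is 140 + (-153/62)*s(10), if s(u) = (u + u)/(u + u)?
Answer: 8527/62 ≈ 137.53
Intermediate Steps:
s(u) = 1 (s(u) = (2*u)/((2*u)) = (2*u)*(1/(2*u)) = 1)
140 + (-153/62)*s(10) = 140 - 153/62*1 = 140 - 153/62 = 8527/62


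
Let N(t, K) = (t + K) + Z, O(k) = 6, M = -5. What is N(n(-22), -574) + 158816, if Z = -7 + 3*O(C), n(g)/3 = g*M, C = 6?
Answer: 158583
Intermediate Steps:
n(g) = -15*g (n(g) = 3*(g*(-5)) = 3*(-5*g) = -15*g)
Z = 11 (Z = -7 + 3*6 = -7 + 18 = 11)
N(t, K) = 11 + K + t (N(t, K) = (t + K) + 11 = (K + t) + 11 = 11 + K + t)
N(n(-22), -574) + 158816 = (11 - 574 - 15*(-22)) + 158816 = (11 - 574 + 330) + 158816 = -233 + 158816 = 158583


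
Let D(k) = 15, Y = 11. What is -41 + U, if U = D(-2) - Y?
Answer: -37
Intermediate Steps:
U = 4 (U = 15 - 1*11 = 15 - 11 = 4)
-41 + U = -41 + 4 = -37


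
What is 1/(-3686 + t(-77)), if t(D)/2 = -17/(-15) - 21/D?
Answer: -165/607726 ≈ -0.00027150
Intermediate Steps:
t(D) = 34/15 - 42/D (t(D) = 2*(-17/(-15) - 21/D) = 2*(-17*(-1/15) - 21/D) = 2*(17/15 - 21/D) = 34/15 - 42/D)
1/(-3686 + t(-77)) = 1/(-3686 + (34/15 - 42/(-77))) = 1/(-3686 + (34/15 - 42*(-1/77))) = 1/(-3686 + (34/15 + 6/11)) = 1/(-3686 + 464/165) = 1/(-607726/165) = -165/607726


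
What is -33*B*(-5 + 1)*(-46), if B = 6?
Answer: -36432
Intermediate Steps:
-33*B*(-5 + 1)*(-46) = -198*(-5 + 1)*(-46) = -198*(-4)*(-46) = -33*(-24)*(-46) = 792*(-46) = -36432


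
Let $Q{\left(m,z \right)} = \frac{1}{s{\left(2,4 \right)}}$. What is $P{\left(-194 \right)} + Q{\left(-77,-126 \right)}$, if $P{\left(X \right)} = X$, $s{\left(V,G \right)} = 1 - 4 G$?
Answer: $- \frac{2911}{15} \approx -194.07$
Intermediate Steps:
$Q{\left(m,z \right)} = - \frac{1}{15}$ ($Q{\left(m,z \right)} = \frac{1}{1 - 16} = \frac{1}{-15} = - \frac{1}{15}$)
$P{\left(-194 \right)} + Q{\left(-77,-126 \right)} = -194 - \frac{1}{15} = - \frac{2911}{15}$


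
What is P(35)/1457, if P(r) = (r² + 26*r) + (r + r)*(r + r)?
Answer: 7035/1457 ≈ 4.8284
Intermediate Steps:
P(r) = 5*r² + 26*r (P(r) = (r² + 26*r) + (2*r)*(2*r) = (r² + 26*r) + 4*r² = 5*r² + 26*r)
P(35)/1457 = (35*(26 + 5*35))/1457 = (35*(26 + 175))/1457 = (35*201)/1457 = (1/1457)*7035 = 7035/1457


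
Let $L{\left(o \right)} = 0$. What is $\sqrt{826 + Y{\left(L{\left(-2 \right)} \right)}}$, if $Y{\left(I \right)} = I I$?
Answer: $\sqrt{826} \approx 28.74$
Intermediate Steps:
$Y{\left(I \right)} = I^{2}$
$\sqrt{826 + Y{\left(L{\left(-2 \right)} \right)}} = \sqrt{826 + 0^{2}} = \sqrt{826 + 0} = \sqrt{826}$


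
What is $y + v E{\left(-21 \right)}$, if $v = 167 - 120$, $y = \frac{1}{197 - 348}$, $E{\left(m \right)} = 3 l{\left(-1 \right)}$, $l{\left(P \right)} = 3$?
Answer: $\frac{63872}{151} \approx 422.99$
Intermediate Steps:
$E{\left(m \right)} = 9$ ($E{\left(m \right)} = 3 \cdot 3 = 9$)
$y = - \frac{1}{151}$ ($y = \frac{1}{-151} = - \frac{1}{151} \approx -0.0066225$)
$v = 47$ ($v = 167 - 120 = 47$)
$y + v E{\left(-21 \right)} = - \frac{1}{151} + 47 \cdot 9 = - \frac{1}{151} + 423 = \frac{63872}{151}$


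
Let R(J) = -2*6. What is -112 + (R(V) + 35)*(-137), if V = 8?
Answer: -3263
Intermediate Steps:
R(J) = -12
-112 + (R(V) + 35)*(-137) = -112 + (-12 + 35)*(-137) = -112 + 23*(-137) = -112 - 3151 = -3263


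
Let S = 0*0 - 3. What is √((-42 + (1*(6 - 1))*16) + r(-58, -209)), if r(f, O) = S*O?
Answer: √665 ≈ 25.788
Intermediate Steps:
S = -3 (S = 0 - 3 = -3)
r(f, O) = -3*O
√((-42 + (1*(6 - 1))*16) + r(-58, -209)) = √((-42 + (1*(6 - 1))*16) - 3*(-209)) = √((-42 + (1*5)*16) + 627) = √((-42 + 5*16) + 627) = √((-42 + 80) + 627) = √(38 + 627) = √665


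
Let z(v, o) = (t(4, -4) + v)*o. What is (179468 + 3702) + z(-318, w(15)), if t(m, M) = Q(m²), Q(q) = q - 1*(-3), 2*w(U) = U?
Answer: 361855/2 ≈ 1.8093e+5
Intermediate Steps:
w(U) = U/2
Q(q) = 3 + q (Q(q) = q + 3 = 3 + q)
t(m, M) = 3 + m²
z(v, o) = o*(19 + v) (z(v, o) = ((3 + 4²) + v)*o = ((3 + 16) + v)*o = (19 + v)*o = o*(19 + v))
(179468 + 3702) + z(-318, w(15)) = (179468 + 3702) + ((½)*15)*(19 - 318) = 183170 + (15/2)*(-299) = 183170 - 4485/2 = 361855/2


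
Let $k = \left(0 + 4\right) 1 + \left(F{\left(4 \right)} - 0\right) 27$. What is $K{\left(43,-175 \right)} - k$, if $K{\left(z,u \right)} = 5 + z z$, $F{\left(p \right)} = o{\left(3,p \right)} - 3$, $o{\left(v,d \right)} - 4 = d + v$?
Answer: $1634$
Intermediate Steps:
$o{\left(v,d \right)} = 4 + d + v$ ($o{\left(v,d \right)} = 4 + \left(d + v\right) = 4 + d + v$)
$F{\left(p \right)} = 4 + p$ ($F{\left(p \right)} = \left(4 + p + 3\right) - 3 = \left(7 + p\right) - 3 = 4 + p$)
$K{\left(z,u \right)} = 5 + z^{2}$
$k = 220$ ($k = \left(0 + 4\right) 1 + \left(\left(4 + 4\right) - 0\right) 27 = 4 \cdot 1 + \left(8 + 0\right) 27 = 4 + 8 \cdot 27 = 4 + 216 = 220$)
$K{\left(43,-175 \right)} - k = \left(5 + 43^{2}\right) - 220 = \left(5 + 1849\right) - 220 = 1854 - 220 = 1634$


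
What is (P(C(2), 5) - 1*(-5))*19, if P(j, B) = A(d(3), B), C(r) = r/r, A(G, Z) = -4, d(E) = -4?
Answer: 19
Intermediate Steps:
C(r) = 1
P(j, B) = -4
(P(C(2), 5) - 1*(-5))*19 = (-4 - 1*(-5))*19 = (-4 + 5)*19 = 1*19 = 19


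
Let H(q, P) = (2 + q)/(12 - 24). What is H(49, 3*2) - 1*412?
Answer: -1665/4 ≈ -416.25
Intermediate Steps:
H(q, P) = -⅙ - q/12 (H(q, P) = (2 + q)/(-12) = (2 + q)*(-1/12) = -⅙ - q/12)
H(49, 3*2) - 1*412 = (-⅙ - 1/12*49) - 1*412 = (-⅙ - 49/12) - 412 = -17/4 - 412 = -1665/4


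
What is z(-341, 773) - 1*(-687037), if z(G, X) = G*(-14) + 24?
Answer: 691835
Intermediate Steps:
z(G, X) = 24 - 14*G (z(G, X) = -14*G + 24 = 24 - 14*G)
z(-341, 773) - 1*(-687037) = (24 - 14*(-341)) - 1*(-687037) = (24 + 4774) + 687037 = 4798 + 687037 = 691835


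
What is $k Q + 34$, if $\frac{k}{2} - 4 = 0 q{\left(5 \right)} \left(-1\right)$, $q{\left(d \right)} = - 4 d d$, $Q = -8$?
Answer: $-30$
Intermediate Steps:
$q{\left(d \right)} = - 4 d^{2}$
$k = 8$ ($k = 8 + 2 \cdot 0 \left(- 4 \cdot 5^{2}\right) \left(-1\right) = 8 + 2 \cdot 0 \left(\left(-4\right) 25\right) \left(-1\right) = 8 + 2 \cdot 0 \left(-100\right) \left(-1\right) = 8 + 2 \cdot 0 \left(-1\right) = 8 + 2 \cdot 0 = 8 + 0 = 8$)
$k Q + 34 = 8 \left(-8\right) + 34 = -64 + 34 = -30$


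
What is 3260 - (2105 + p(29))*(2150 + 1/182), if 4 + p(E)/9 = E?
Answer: -455569005/91 ≈ -5.0063e+6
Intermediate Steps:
p(E) = -36 + 9*E
3260 - (2105 + p(29))*(2150 + 1/182) = 3260 - (2105 + (-36 + 9*29))*(2150 + 1/182) = 3260 - (2105 + (-36 + 261))*(2150 + 1/182) = 3260 - (2105 + 225)*391301/182 = 3260 - 2330*391301/182 = 3260 - 1*455865665/91 = 3260 - 455865665/91 = -455569005/91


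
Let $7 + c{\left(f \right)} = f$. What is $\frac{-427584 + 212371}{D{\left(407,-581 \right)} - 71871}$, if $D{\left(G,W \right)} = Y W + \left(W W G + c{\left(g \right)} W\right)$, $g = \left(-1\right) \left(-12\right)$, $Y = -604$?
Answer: $- \frac{215213}{137663475} \approx -0.0015633$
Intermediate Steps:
$g = 12$
$c{\left(f \right)} = -7 + f$
$D{\left(G,W \right)} = - 599 W + G W^{2}$ ($D{\left(G,W \right)} = - 604 W + \left(W W G + \left(-7 + 12\right) W\right) = - 604 W + \left(W^{2} G + 5 W\right) = - 604 W + \left(G W^{2} + 5 W\right) = - 604 W + \left(5 W + G W^{2}\right) = - 599 W + G W^{2}$)
$\frac{-427584 + 212371}{D{\left(407,-581 \right)} - 71871} = \frac{-427584 + 212371}{- 581 \left(-599 + 407 \left(-581\right)\right) - 71871} = - \frac{215213}{- 581 \left(-599 - 236467\right) - 71871} = - \frac{215213}{\left(-581\right) \left(-237066\right) - 71871} = - \frac{215213}{137735346 - 71871} = - \frac{215213}{137663475}$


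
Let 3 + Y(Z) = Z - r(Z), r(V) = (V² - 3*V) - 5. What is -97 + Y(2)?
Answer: -91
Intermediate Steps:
r(V) = -5 + V² - 3*V
Y(Z) = 2 - Z² + 4*Z (Y(Z) = -3 + (Z - (-5 + Z² - 3*Z)) = -3 + (Z + (5 - Z² + 3*Z)) = -3 + (5 - Z² + 4*Z) = 2 - Z² + 4*Z)
-97 + Y(2) = -97 + (2 - 1*2² + 4*2) = -97 + (2 - 1*4 + 8) = -97 + (2 - 4 + 8) = -97 + 6 = -91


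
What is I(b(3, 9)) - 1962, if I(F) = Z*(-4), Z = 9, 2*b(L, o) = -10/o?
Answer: -1998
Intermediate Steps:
b(L, o) = -5/o (b(L, o) = (-10/o)/2 = -5/o)
I(F) = -36 (I(F) = 9*(-4) = -36)
I(b(3, 9)) - 1962 = -36 - 1962 = -1998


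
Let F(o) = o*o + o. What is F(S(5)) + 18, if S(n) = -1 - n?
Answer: 48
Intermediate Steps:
F(o) = o + o² (F(o) = o² + o = o + o²)
F(S(5)) + 18 = (-1 - 1*5)*(1 + (-1 - 1*5)) + 18 = (-1 - 5)*(1 + (-1 - 5)) + 18 = -6*(1 - 6) + 18 = -6*(-5) + 18 = 30 + 18 = 48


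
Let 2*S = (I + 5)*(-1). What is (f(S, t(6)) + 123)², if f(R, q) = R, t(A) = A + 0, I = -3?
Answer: 14884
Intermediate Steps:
S = -1 (S = ((-3 + 5)*(-1))/2 = (2*(-1))/2 = (½)*(-2) = -1)
t(A) = A
(f(S, t(6)) + 123)² = (-1 + 123)² = 122² = 14884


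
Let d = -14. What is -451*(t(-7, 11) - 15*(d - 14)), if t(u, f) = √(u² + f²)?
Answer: -189420 - 451*√170 ≈ -1.9530e+5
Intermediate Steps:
t(u, f) = √(f² + u²)
-451*(t(-7, 11) - 15*(d - 14)) = -451*(√(11² + (-7)²) - 15*(-14 - 14)) = -451*(√(121 + 49) - 15*(-28)) = -451*(√170 + 420) = -451*(420 + √170) = -189420 - 451*√170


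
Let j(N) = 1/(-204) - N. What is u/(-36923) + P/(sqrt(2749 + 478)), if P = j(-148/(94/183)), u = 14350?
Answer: -14350/36923 + 2762521*sqrt(3227)/30940476 ≈ 4.6833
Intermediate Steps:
j(N) = -1/204 - N
P = 2762521/9588 (P = -1/204 - (-148)/(94/183) = -1/204 - (-148)/(94*(1/183)) = -1/204 - (-148)/94/183 = -1/204 - (-148)*183/94 = -1/204 - 1*(-13542/47) = -1/204 + 13542/47 = 2762521/9588 ≈ 288.12)
u/(-36923) + P/(sqrt(2749 + 478)) = 14350/(-36923) + 2762521/(9588*(sqrt(2749 + 478))) = 14350*(-1/36923) + 2762521/(9588*(sqrt(3227))) = -14350/36923 + 2762521*(sqrt(3227)/3227)/9588 = -14350/36923 + 2762521*sqrt(3227)/30940476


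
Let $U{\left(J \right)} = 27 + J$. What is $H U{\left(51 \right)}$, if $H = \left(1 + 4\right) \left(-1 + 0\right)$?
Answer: $-390$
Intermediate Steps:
$H = -5$ ($H = 5 \left(-1\right) = -5$)
$H U{\left(51 \right)} = - 5 \left(27 + 51\right) = \left(-5\right) 78 = -390$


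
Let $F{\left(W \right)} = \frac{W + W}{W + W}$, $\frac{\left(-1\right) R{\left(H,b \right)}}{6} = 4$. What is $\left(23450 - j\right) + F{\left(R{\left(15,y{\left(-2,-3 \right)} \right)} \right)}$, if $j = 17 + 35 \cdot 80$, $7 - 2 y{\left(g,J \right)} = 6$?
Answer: $20634$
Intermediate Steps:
$y{\left(g,J \right)} = \frac{1}{2}$ ($y{\left(g,J \right)} = \frac{7}{2} - 3 = \frac{1}{2}$)
$R{\left(H,b \right)} = -24$ ($R{\left(H,b \right)} = \left(-6\right) 4 = -24$)
$j = 2817$ ($j = 17 + 2800 = 2817$)
$F{\left(W \right)} = 1$ ($F{\left(W \right)} = \frac{2 W}{2 W} = 2 W \frac{1}{2 W} = 1$)
$\left(23450 - j\right) + F{\left(R{\left(15,y{\left(-2,-3 \right)} \right)} \right)} = \left(23450 - 2817\right) + 1 = 20633 + 1 = 20634$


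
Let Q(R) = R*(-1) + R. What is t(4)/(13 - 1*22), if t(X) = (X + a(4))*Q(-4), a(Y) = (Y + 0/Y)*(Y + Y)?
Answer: 0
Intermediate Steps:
a(Y) = 2*Y² (a(Y) = (Y + 0)*(2*Y) = Y*(2*Y) = 2*Y²)
Q(R) = 0 (Q(R) = -R + R = 0)
t(X) = 0 (t(X) = (X + 2*4²)*0 = (X + 2*16)*0 = (X + 32)*0 = (32 + X)*0 = 0)
t(4)/(13 - 1*22) = 0/(13 - 1*22) = 0/(13 - 22) = 0/(-9) = 0*(-⅑) = 0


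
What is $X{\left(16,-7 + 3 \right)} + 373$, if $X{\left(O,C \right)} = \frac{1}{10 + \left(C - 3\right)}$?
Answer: $\frac{1120}{3} \approx 373.33$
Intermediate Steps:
$X{\left(O,C \right)} = \frac{1}{7 + C}$ ($X{\left(O,C \right)} = \frac{1}{10 + \left(-3 + C\right)} = \frac{1}{7 + C}$)
$X{\left(16,-7 + 3 \right)} + 373 = \frac{1}{7 + \left(-7 + 3\right)} + 373 = \frac{1}{7 - 4} + 373 = \frac{1}{3} + 373 = \frac{1120}{3}$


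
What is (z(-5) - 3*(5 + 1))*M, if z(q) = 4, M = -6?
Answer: 84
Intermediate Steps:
(z(-5) - 3*(5 + 1))*M = (4 - 3*(5 + 1))*(-6) = (4 - 3*6)*(-6) = (4 - 18)*(-6) = -14*(-6) = 84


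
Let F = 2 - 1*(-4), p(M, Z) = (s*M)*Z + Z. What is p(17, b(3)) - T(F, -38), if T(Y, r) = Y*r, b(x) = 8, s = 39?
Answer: 5540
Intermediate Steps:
p(M, Z) = Z + 39*M*Z (p(M, Z) = (39*M)*Z + Z = 39*M*Z + Z = Z + 39*M*Z)
F = 6 (F = 2 + 4 = 6)
p(17, b(3)) - T(F, -38) = 8*(1 + 39*17) - 6*(-38) = 8*(1 + 663) - 1*(-228) = 8*664 + 228 = 5312 + 228 = 5540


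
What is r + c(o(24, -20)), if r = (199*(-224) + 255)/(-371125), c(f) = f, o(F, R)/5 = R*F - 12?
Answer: -912923179/371125 ≈ -2459.9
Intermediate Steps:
o(F, R) = -60 + 5*F*R (o(F, R) = 5*(R*F - 12) = 5*(F*R - 12) = 5*(-12 + F*R) = -60 + 5*F*R)
r = 44321/371125 (r = (-44576 + 255)*(-1/371125) = -44321*(-1/371125) = 44321/371125 ≈ 0.11942)
r + c(o(24, -20)) = 44321/371125 + (-60 + 5*24*(-20)) = 44321/371125 + (-60 - 2400) = 44321/371125 - 2460 = -912923179/371125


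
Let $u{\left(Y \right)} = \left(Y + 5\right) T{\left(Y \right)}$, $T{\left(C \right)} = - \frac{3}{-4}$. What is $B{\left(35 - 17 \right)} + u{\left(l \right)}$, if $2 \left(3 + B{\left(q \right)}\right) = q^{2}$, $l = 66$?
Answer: $\frac{849}{4} \approx 212.25$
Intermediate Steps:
$T{\left(C \right)} = \frac{3}{4}$ ($T{\left(C \right)} = \left(-3\right) \left(- \frac{1}{4}\right) = \frac{3}{4}$)
$u{\left(Y \right)} = \frac{15}{4} + \frac{3 Y}{4}$ ($u{\left(Y \right)} = \left(Y + 5\right) \frac{3}{4} = \left(5 + Y\right) \frac{3}{4} = \frac{15}{4} + \frac{3 Y}{4}$)
$B{\left(q \right)} = -3 + \frac{q^{2}}{2}$
$B{\left(35 - 17 \right)} + u{\left(l \right)} = \left(-3 + \frac{\left(35 - 17\right)^{2}}{2}\right) + \left(\frac{15}{4} + \frac{3}{4} \cdot 66\right) = \left(-3 + \frac{18^{2}}{2}\right) + \left(\frac{15}{4} + \frac{99}{2}\right) = \left(-3 + \frac{1}{2} \cdot 324\right) + \frac{213}{4} = \left(-3 + 162\right) + \frac{213}{4} = 159 + \frac{213}{4} = \frac{849}{4}$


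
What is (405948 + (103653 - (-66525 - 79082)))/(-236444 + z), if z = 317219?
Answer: 655208/80775 ≈ 8.1115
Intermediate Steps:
(405948 + (103653 - (-66525 - 79082)))/(-236444 + z) = (405948 + (103653 - (-66525 - 79082)))/(-236444 + 317219) = (405948 + (103653 - 1*(-145607)))/80775 = (405948 + (103653 + 145607))*(1/80775) = (405948 + 249260)*(1/80775) = 655208*(1/80775) = 655208/80775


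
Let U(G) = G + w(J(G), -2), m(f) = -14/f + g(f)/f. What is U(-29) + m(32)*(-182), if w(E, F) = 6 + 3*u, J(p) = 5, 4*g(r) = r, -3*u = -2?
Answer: 105/8 ≈ 13.125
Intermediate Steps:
u = ⅔ (u = -⅓*(-2) = ⅔ ≈ 0.66667)
g(r) = r/4
m(f) = ¼ - 14/f (m(f) = -14/f + (f/4)/f = -14/f + ¼ = ¼ - 14/f)
w(E, F) = 8 (w(E, F) = 6 + 3*(⅔) = 6 + 2 = 8)
U(G) = 8 + G (U(G) = G + 8 = 8 + G)
U(-29) + m(32)*(-182) = (8 - 29) + ((¼)*(-56 + 32)/32)*(-182) = -21 + ((¼)*(1/32)*(-24))*(-182) = -21 - 3/16*(-182) = -21 + 273/8 = 105/8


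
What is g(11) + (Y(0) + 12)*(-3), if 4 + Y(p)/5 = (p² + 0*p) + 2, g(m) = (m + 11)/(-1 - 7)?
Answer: -35/4 ≈ -8.7500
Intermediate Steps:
g(m) = -11/8 - m/8 (g(m) = (11 + m)/(-8) = (11 + m)*(-⅛) = -11/8 - m/8)
Y(p) = -10 + 5*p² (Y(p) = -20 + 5*((p² + 0*p) + 2) = -20 + 5*((p² + 0) + 2) = -20 + 5*(p² + 2) = -20 + 5*(2 + p²) = -20 + (10 + 5*p²) = -10 + 5*p²)
g(11) + (Y(0) + 12)*(-3) = (-11/8 - ⅛*11) + ((-10 + 5*0²) + 12)*(-3) = (-11/8 - 11/8) + ((-10 + 5*0) + 12)*(-3) = -11/4 + ((-10 + 0) + 12)*(-3) = -11/4 + (-10 + 12)*(-3) = -11/4 + 2*(-3) = -11/4 - 6 = -35/4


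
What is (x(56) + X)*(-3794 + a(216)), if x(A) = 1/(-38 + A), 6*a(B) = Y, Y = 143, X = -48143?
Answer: 19602747833/108 ≈ 1.8151e+8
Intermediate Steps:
a(B) = 143/6 (a(B) = (⅙)*143 = 143/6)
(x(56) + X)*(-3794 + a(216)) = (1/(-38 + 56) - 48143)*(-3794 + 143/6) = (1/18 - 48143)*(-22621/6) = -866573/18*(-22621/6) = 19602747833/108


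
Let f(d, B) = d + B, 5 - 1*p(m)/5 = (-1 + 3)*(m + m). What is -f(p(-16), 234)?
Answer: -579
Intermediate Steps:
p(m) = 25 - 20*m (p(m) = 25 - 5*(-1 + 3)*(m + m) = 25 - 10*2*m = 25 - 20*m)
f(d, B) = B + d
-f(p(-16), 234) = -(234 + (25 - 20*(-16))) = -(234 + (25 + 320)) = -(234 + 345) = -1*579 = -579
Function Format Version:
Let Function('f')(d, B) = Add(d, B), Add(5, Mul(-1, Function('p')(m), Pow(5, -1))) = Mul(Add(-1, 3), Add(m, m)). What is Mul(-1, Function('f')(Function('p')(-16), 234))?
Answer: -579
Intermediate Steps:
Function('p')(m) = Add(25, Mul(-20, m)) (Function('p')(m) = Add(25, Mul(-5, Mul(Add(-1, 3), Add(m, m)))) = Add(25, Mul(-5, Mul(2, Mul(2, m)))) = Add(25, Mul(-5, Mul(4, m))) = Add(25, Mul(-20, m)))
Function('f')(d, B) = Add(B, d)
Mul(-1, Function('f')(Function('p')(-16), 234)) = Mul(-1, Add(234, Add(25, Mul(-20, -16)))) = Mul(-1, Add(234, Add(25, 320))) = Mul(-1, Add(234, 345)) = Mul(-1, 579) = -579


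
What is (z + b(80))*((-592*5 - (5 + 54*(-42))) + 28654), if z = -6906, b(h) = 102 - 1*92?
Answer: -192791472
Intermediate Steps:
b(h) = 10 (b(h) = 102 - 92 = 10)
(z + b(80))*((-592*5 - (5 + 54*(-42))) + 28654) = (-6906 + 10)*((-592*5 - (5 + 54*(-42))) + 28654) = -6896*((-2960 - (5 - 2268)) + 28654) = -6896*((-2960 - 1*(-2263)) + 28654) = -6896*((-2960 + 2263) + 28654) = -6896*(-697 + 28654) = -6896*27957 = -192791472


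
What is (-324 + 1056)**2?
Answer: 535824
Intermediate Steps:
(-324 + 1056)**2 = 732**2 = 535824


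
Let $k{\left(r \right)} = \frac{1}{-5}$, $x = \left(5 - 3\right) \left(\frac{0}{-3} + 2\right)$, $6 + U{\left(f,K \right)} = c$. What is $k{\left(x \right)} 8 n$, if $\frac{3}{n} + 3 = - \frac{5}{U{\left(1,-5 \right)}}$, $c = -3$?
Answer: $\frac{108}{55} \approx 1.9636$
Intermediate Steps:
$U{\left(f,K \right)} = -9$ ($U{\left(f,K \right)} = -6 - 3 = -9$)
$x = 4$ ($x = 2 \left(0 \left(- \frac{1}{3}\right) + 2\right) = 2 \left(0 + 2\right) = 2 \cdot 2 = 4$)
$k{\left(r \right)} = - \frac{1}{5}$
$n = - \frac{27}{22}$ ($n = \frac{3}{-3 - \frac{5}{-9}} = \frac{3}{-3 - - \frac{5}{9}} = \frac{3}{-3 + \frac{5}{9}} = \frac{3}{- \frac{22}{9}} = 3 \left(- \frac{9}{22}\right) = - \frac{27}{22} \approx -1.2273$)
$k{\left(x \right)} 8 n = \left(- \frac{1}{5}\right) 8 \left(- \frac{27}{22}\right) = \left(- \frac{8}{5}\right) \left(- \frac{27}{22}\right) = \frac{108}{55}$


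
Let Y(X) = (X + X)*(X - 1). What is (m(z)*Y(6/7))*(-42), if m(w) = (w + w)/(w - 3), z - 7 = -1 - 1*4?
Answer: -288/7 ≈ -41.143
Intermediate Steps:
Y(X) = 2*X*(-1 + X) (Y(X) = (2*X)*(-1 + X) = 2*X*(-1 + X))
z = 2 (z = 7 + (-1 - 1*4) = 7 + (-1 - 4) = 7 - 5 = 2)
m(w) = 2*w/(-3 + w) (m(w) = (2*w)/(-3 + w) = 2*w/(-3 + w))
(m(z)*Y(6/7))*(-42) = ((2*2/(-3 + 2))*(2*(6/7)*(-1 + 6/7)))*(-42) = ((2*2/(-1))*(2*(6*(⅐))*(-1 + 6*(⅐))))*(-42) = ((2*2*(-1))*(2*(6/7)*(-1 + 6/7)))*(-42) = -8*6*(-1)/(7*7)*(-42) = -4*(-12/49)*(-42) = (48/49)*(-42) = -288/7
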